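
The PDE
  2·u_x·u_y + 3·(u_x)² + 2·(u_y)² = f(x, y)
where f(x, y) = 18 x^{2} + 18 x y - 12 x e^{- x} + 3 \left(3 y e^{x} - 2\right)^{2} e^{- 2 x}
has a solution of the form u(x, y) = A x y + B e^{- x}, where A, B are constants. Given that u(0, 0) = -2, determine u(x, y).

Answer: u(x, y) = - 3 x y - 2 e^{- x}

Derivation:
Substitute the ansatz u = A x y + B e^{- x} into the left-hand side.
Derivatives of the ansatz:
  u_x = A y - B e^{- x}
  u_y = A x
Term by term:
  2·u_x·u_y = 2 A^{2} x y - 2 A B x e^{- x}
  3·(u_x)² = 3 A^{2} y^{2} - 6 A B y e^{- x} + 3 B^{2} e^{- 2 x}
  2·(u_y)² = 2 A^{2} x^{2}
So the left-hand side equals
  2 A^{2} x^{2} + 2 A^{2} x y + 3 A^{2} y^{2} - 2 A B x e^{- x} - 6 A B y e^{- x} + 3 B^{2} e^{- 2 x}
This must equal f(x, y) identically; expanded, f = 18 x^{2} + 18 x y - 12 x e^{- x} + 27 y^{2} - 36 y e^{- x} + 12 e^{- 2 x}.
Matching coefficients of the independent functions:
  [x^{2}, x y]:  2 A^{2} = 18
  [y^{2}]:  3 A^{2} = 27
  [x e^{- x}]:  - 2 A B = -12
  [y e^{- x}]:  - 6 A B = -36
  [e^{- 2 x}]:  3 B^{2} = 12
These equations allow (A, B) = (-3, -2) or (3, 2).
Impose the point condition(s):
  u(0, 0) = -2  ⟹  B = -2
Only A = -3, B = -2 satisfies everything.
Hence u(x, y) = - 3 x y - 2 e^{- x}.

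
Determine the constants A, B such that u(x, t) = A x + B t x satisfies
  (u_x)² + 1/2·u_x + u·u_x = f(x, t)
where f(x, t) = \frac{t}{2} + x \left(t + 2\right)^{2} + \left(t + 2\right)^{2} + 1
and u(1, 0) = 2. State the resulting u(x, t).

Substitute the ansatz u = A x + B t x into the left-hand side.
Derivatives of the ansatz:
  u_x = A + B t
Term by term:
  (u_x)² = A^{2} + 2 A B t + B^{2} t^{2}
  1/2·u_x = \frac{A}{2} + \frac{B t}{2}
  u·u_x = A^{2} x + 2 A B t x + B^{2} t^{2} x
So the left-hand side equals
  A^{2} x + A^{2} + 2 A B t x + 2 A B t + \frac{A}{2} + B^{2} t^{2} x + B^{2} t^{2} + \frac{B t}{2}
This must equal f(x, t) identically; expanded, f = t^{2} x + t^{2} + 4 t x + \frac{9 t}{2} + 4 x + 5.
Matching coefficients of the independent functions:
  [constant term]:  A^{2} + \frac{A}{2} = 5
  [t]:  2 A B + \frac{B}{2} = \frac{9}{2}
  [t^{2}, t^{2} x]:  B^{2} = 1
  [x]:  A^{2} = 4
  [t x]:  2 A B = 4
Solving: A = 2, B = 1.
Check against the point condition:
  u(1, 0) = 2  ⟹  A = 2  ✓
Hence u(x, t) = t x + 2 x.

Answer: u(x, t) = t x + 2 x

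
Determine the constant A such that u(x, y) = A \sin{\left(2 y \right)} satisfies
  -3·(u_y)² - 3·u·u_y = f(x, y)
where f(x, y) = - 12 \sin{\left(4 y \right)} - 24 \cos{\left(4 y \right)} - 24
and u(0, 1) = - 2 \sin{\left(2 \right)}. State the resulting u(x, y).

Answer: u(x, y) = - 2 \sin{\left(2 y \right)}

Derivation:
Substitute the ansatz u = A \sin{\left(2 y \right)} into the left-hand side.
Derivatives of the ansatz:
  u_y = 2 A \cos{\left(2 y \right)}
Term by term:
  -3·(u_y)² = - 12 A^{2} \cos^{2}{\left(2 y \right)}
  -3·u·u_y = - 6 A^{2} \sin{\left(2 y \right)} \cos{\left(2 y \right)}
So the left-hand side equals
  - 6 A^{2} \sin{\left(2 y \right)} \cos{\left(2 y \right)} - 12 A^{2} \cos^{2}{\left(2 y \right)}
This must equal f(x, y) identically; expanded, f = - 24 \sin{\left(2 y \right)} \cos{\left(2 y \right)} - 48 \cos^{2}{\left(2 y \right)}.
Matching coefficients of the independent functions:
  [\sin{\left(2 y \right)} \cos{\left(2 y \right)}]:  - 6 A^{2} = -24
  [\cos^{2}{\left(2 y \right)}]:  - 12 A^{2} = -48
These equations allow (A) = (-2) or (2).
Impose the point condition(s):
  u(0, 1) = - 2 \sin{\left(2 \right)}  ⟹  A \sin{\left(2 \right)} = - 2 \sin{\left(2 \right)}
Only A = -2 satisfies everything.
Hence u(x, y) = - 2 \sin{\left(2 y \right)}.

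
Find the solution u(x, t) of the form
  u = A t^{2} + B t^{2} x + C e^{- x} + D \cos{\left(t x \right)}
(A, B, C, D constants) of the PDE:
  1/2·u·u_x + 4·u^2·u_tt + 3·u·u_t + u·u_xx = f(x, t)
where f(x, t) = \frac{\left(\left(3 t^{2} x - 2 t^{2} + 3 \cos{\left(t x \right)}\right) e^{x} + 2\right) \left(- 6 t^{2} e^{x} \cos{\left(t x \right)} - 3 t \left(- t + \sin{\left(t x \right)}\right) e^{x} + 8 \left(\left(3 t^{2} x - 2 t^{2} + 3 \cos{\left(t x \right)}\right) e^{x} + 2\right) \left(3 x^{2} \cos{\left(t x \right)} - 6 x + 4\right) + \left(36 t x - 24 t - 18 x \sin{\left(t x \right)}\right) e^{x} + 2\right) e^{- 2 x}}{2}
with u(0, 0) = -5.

Substitute the ansatz u = A t^{2} + B t^{2} x + C e^{- x} + D \cos{\left(t x \right)} into the left-hand side.
Derivatives of the ansatz:
  u_x = B t^{2} - C e^{- x} - D t \sin{\left(t x \right)}
  u_tt = 2 A + 2 B x - D x^{2} \cos{\left(t x \right)}
  u_t = 2 A t + 2 B t x - D x \sin{\left(t x \right)}
  u_xx = C e^{- x} - D t^{2} \cos{\left(t x \right)}
Term by term:
  1/2·u·u_x = \frac{A B t^{4}}{2} - \frac{A C t^{2} e^{- x}}{2} - \frac{A D t^{3} \sin{\left(t x \right)}}{2} + \frac{B^{2} t^{4} x}{2} - \frac{B C t^{2} x e^{- x}}{2} + \frac{B C t^{2} e^{- x}}{2} - \frac{B D t^{3} x \sin{\left(t x \right)}}{2} + \frac{B D t^{2} \cos{\left(t x \right)}}{2} - \frac{C^{2} e^{- 2 x}}{2} - \frac{C D t e^{- x} \sin{\left(t x \right)}}{2} - \frac{C D e^{- x} \cos{\left(t x \right)}}{2} - \frac{D^{2} t \sin{\left(t x \right)} \cos{\left(t x \right)}}{2}
  4·u^2·u_tt = 8 A^{3} t^{4} + 24 A^{2} B t^{4} x + 16 A^{2} C t^{2} e^{- x} - 4 A^{2} D t^{4} x^{2} \cos{\left(t x \right)} + 16 A^{2} D t^{2} \cos{\left(t x \right)} + 24 A B^{2} t^{4} x^{2} + 32 A B C t^{2} x e^{- x} - 8 A B D t^{4} x^{3} \cos{\left(t x \right)} + 32 A B D t^{2} x \cos{\left(t x \right)} + 8 A C^{2} e^{- 2 x} - 8 A C D t^{2} x^{2} e^{- x} \cos{\left(t x \right)} + 16 A C D e^{- x} \cos{\left(t x \right)} - 8 A D^{2} t^{2} x^{2} \cos^{2}{\left(t x \right)} + 8 A D^{2} \cos^{2}{\left(t x \right)} + 8 B^{3} t^{4} x^{3} + 16 B^{2} C t^{2} x^{2} e^{- x} - 4 B^{2} D t^{4} x^{4} \cos{\left(t x \right)} + 16 B^{2} D t^{2} x^{2} \cos{\left(t x \right)} + 8 B C^{2} x e^{- 2 x} - 8 B C D t^{2} x^{3} e^{- x} \cos{\left(t x \right)} + 16 B C D x e^{- x} \cos{\left(t x \right)} - 8 B D^{2} t^{2} x^{3} \cos^{2}{\left(t x \right)} + 8 B D^{2} x \cos^{2}{\left(t x \right)} - 4 C^{2} D x^{2} e^{- 2 x} \cos{\left(t x \right)} - 8 C D^{2} x^{2} e^{- x} \cos^{2}{\left(t x \right)} - 4 D^{3} x^{2} \cos^{3}{\left(t x \right)}
  3·u·u_t = 6 A^{2} t^{3} + 12 A B t^{3} x + 6 A C t e^{- x} - 3 A D t^{2} x \sin{\left(t x \right)} + 6 A D t \cos{\left(t x \right)} + 6 B^{2} t^{3} x^{2} + 6 B C t x e^{- x} - 3 B D t^{2} x^{2} \sin{\left(t x \right)} + 6 B D t x \cos{\left(t x \right)} - 3 C D x e^{- x} \sin{\left(t x \right)} - 3 D^{2} x \sin{\left(t x \right)} \cos{\left(t x \right)}
  u·u_xx = A C t^{2} e^{- x} - A D t^{4} \cos{\left(t x \right)} + B C t^{2} x e^{- x} - B D t^{4} x \cos{\left(t x \right)} + C^{2} e^{- 2 x} - C D t^{2} e^{- x} \cos{\left(t x \right)} + C D e^{- x} \cos{\left(t x \right)} - D^{2} t^{2} \cos^{2}{\left(t x \right)}
Sum these and collect like terms in the independent variables.
This must equal f(x, t) identically; expanded, f = 108 t^{4} x^{4} \cos{\left(t x \right)} - 144 t^{4} x^{3} \cos{\left(t x \right)} - 216 t^{4} x^{3} + 48 t^{4} x^{2} \cos{\left(t x \right)} + 432 t^{4} x^{2} - 9 t^{4} x \cos{\left(t x \right)} - \frac{567 t^{4} x}{2} + 6 t^{4} \cos{\left(t x \right)} + 61 t^{4} + 54 t^{3} x^{2} - \frac{9 t^{3} x \sin{\left(t x \right)}}{2} - 72 t^{3} x + 3 t^{3} \sin{\left(t x \right)} + 24 t^{3} + 216 t^{2} x^{3} \cos^{2}{\left(t x \right)} + 144 t^{2} x^{3} e^{- x} \cos{\left(t x \right)} - 27 t^{2} x^{2} \sin{\left(t x \right)} - 144 t^{2} x^{2} \cos^{2}{\left(t x \right)} - 432 t^{2} x^{2} \cos{\left(t x \right)} - 96 t^{2} x^{2} e^{- x} \cos{\left(t x \right)} - 288 t^{2} x^{2} e^{- x} + 18 t^{2} x \sin{\left(t x \right)} + 576 t^{2} x \cos{\left(t x \right)} + 387 t^{2} x e^{- x} - 9 t^{2} \cos^{2}{\left(t x \right)} - \frac{375 t^{2} \cos{\left(t x \right)}}{2} - 6 t^{2} e^{- x} \cos{\left(t x \right)} - 127 t^{2} e^{- x} + 54 t x \cos{\left(t x \right)} + 36 t x e^{- x} - \frac{9 t \sin{\left(t x \right)} \cos{\left(t x \right)}}{2} - 36 t \cos{\left(t x \right)} - 3 t e^{- x} \sin{\left(t x \right)} - 24 t e^{- x} + 108 x^{2} \cos^{3}{\left(t x \right)} + 144 x^{2} e^{- x} \cos^{2}{\left(t x \right)} + 48 x^{2} e^{- 2 x} \cos{\left(t x \right)} - 27 x \sin{\left(t x \right)} \cos{\left(t x \right)} - 216 x \cos^{2}{\left(t x \right)} - 18 x e^{- x} \sin{\left(t x \right)} - 288 x e^{- x} \cos{\left(t x \right)} - 96 x e^{- 2 x} + 144 \cos^{2}{\left(t x \right)} + 195 e^{- x} \cos{\left(t x \right)} + 66 e^{- 2 x}.
Matching coefficients of the independent functions:
(each divided by its leading coefficient; functions giving the same equation are listed together)
  [t^{3}]:  A^{2} - 4 = 0
  [t^{4}]:  A^{3} + \frac{A B}{16} - \frac{61}{8} = 0
  [t e^{- x}]:  A C + 4 = 0
  [t \cos{\left(t x \right)}, t^{3} \sin{\left(t x \right)}, t^{4} \cos{\left(t x \right)}, …]:  A D + 6 = 0
  [t^{2} e^{- x}]:  A^{2} C + \frac{A C}{32} + \frac{B C}{32} + \frac{127}{16} = 0
  [t^{2} \cos{\left(t x \right)}]:  A^{2} D + \frac{B D}{32} + \frac{375}{32} = 0
  [t^{2} \cos^{2}{\left(t x \right)}, t \sin{\left(t x \right)} \cos{\left(t x \right)}, x \sin{\left(t x \right)} \cos{\left(t x \right)}]:  D^{2} - 9 = 0
  [t^{3} x]:  A B + 6 = 0
  [t^{3} x^{2}]:  B^{2} - 9 = 0
  [t^{4} x]:  A^{2} B + \frac{B^{2}}{48} + \frac{189}{16} = 0
  [t^{4} x^{2}]:  A B^{2} - 18 = 0
  [t^{4} x^{3}]:  B^{3} + 27 = 0
  [x e^{- 2 x}]:  B C^{2} + 12 = 0
  [x \cos^{2}{\left(t x \right)}, t^{2} x^{3} \cos^{2}{\left(t x \right)}]:  B D^{2} + 27 = 0
  [x^{2} \cos^{3}{\left(t x \right)}]:  D^{3} + 27 = 0
  [e^{- x} \cos{\left(t x \right)}]:  A C D + \frac{C D}{32} - \frac{195}{16} = 0
  [t x e^{- x}]:  B C - 6 = 0
  [t x \cos{\left(t x \right)}, t^{2} x^{2} \sin{\left(t x \right)}, t^{3} x \sin{\left(t x \right)}, …]:  B D - 9 = 0
  [t e^{- x} \sin{\left(t x \right)}, t^{2} e^{- x} \cos{\left(t x \right)}, x e^{- x} \sin{\left(t x \right)}]:  C D - 6 = 0
  [t^{2} x e^{- x}]:  A B C + \frac{B C}{64} - \frac{387}{32} = 0
  [t^{2} x \cos{\left(t x \right)}, t^{4} x^{3} \cos{\left(t x \right)}]:  A B D - 18 = 0
  [t^{2} x^{2} e^{- x}]:  B^{2} C + 18 = 0
  [t^{2} x^{2} \cos{\left(t x \right)}, t^{4} x^{4} \cos{\left(t x \right)}]:  B^{2} D + 27 = 0
  [t^{2} x^{2} \cos^{2}{\left(t x \right)}, \cos^{2}{\left(t x \right)}]:  A D^{2} - 18 = 0
  [t^{4} x^{2} \cos{\left(t x \right)}]:  A^{2} D + 12 = 0
  [x e^{- x} \cos{\left(t x \right)}, t^{2} x^{3} e^{- x} \cos{\left(t x \right)}]:  B C D + 18 = 0
  [x^{2} e^{- 2 x} \cos{\left(t x \right)}]:  C^{2} D + 12 = 0
  [x^{2} e^{- x} \cos^{2}{\left(t x \right)}]:  C D^{2} + 18 = 0
  [t^{2} x^{2} e^{- x} \cos{\left(t x \right)}]:  A C D - 12 = 0
  [e^{- 2 x}]:  A C^{2} + \frac{C^{2}}{16} - \frac{33}{4} = 0
Solving: A = 2, B = -3, C = -2, D = -3.
Check against the point condition:
  u(0, 0) = -5  ⟹  C + D = -5  ✓
Hence u(x, t) = - 3 t^{2} x + 2 t^{2} - 3 \cos{\left(t x \right)} - 2 e^{- x}.

Answer: u(x, t) = - 3 t^{2} x + 2 t^{2} - 3 \cos{\left(t x \right)} - 2 e^{- x}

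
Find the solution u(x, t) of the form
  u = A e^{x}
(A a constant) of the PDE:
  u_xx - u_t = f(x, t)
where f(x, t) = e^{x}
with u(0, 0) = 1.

Substitute the ansatz u = A e^{x} into the left-hand side.
Derivatives of the ansatz:
  u_xx = A e^{x}
  u_t = 0
Term by term:
  u_xx = A e^{x}
  -u_t = 0
So the left-hand side equals
  A e^{x}
This must equal f(x, t) = e^{x} identically.
Matching coefficients of the independent functions:
  [e^{x}]:  A = 1
Solving: A = 1.
Check against the point condition:
  u(0, 0) = 1  ⟹  A = 1  ✓
Hence u(x, t) = e^{x}.

Answer: u(x, t) = e^{x}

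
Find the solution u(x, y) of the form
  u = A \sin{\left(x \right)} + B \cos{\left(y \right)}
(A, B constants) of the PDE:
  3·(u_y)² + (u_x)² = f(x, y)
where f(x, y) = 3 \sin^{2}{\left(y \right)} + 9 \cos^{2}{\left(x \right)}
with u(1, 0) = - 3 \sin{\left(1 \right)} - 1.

Substitute the ansatz u = A \sin{\left(x \right)} + B \cos{\left(y \right)} into the left-hand side.
Derivatives of the ansatz:
  u_y = - B \sin{\left(y \right)}
  u_x = A \cos{\left(x \right)}
Term by term:
  3·(u_y)² = 3 B^{2} \sin^{2}{\left(y \right)}
  (u_x)² = A^{2} \cos^{2}{\left(x \right)}
So the left-hand side equals
  A^{2} \cos^{2}{\left(x \right)} + 3 B^{2} \sin^{2}{\left(y \right)}
This must equal f(x, y) = 3 \sin^{2}{\left(y \right)} + 9 \cos^{2}{\left(x \right)} identically.
Matching coefficients of the independent functions:
  [\sin^{2}{\left(y \right)}]:  3 B^{2} = 3
  [\cos^{2}{\left(x \right)}]:  A^{2} = 9
These equations allow (A, B) = (-3, -1) or (-3, 1) or (3, -1) or (3, 1).
Impose the point condition(s):
  u(1, 0) = - 3 \sin{\left(1 \right)} - 1  ⟹  A \sin{\left(1 \right)} + B = - 3 \sin{\left(1 \right)} - 1
Only A = -3, B = -1 satisfies everything.
Hence u(x, y) = - 3 \sin{\left(x \right)} - \cos{\left(y \right)}.

Answer: u(x, y) = - 3 \sin{\left(x \right)} - \cos{\left(y \right)}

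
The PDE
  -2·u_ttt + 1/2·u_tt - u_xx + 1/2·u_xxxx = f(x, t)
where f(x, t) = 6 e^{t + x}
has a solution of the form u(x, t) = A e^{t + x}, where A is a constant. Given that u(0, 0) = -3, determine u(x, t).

Answer: u(x, t) = - 3 e^{t + x}

Derivation:
Substitute the ansatz u = A e^{t + x} into the left-hand side.
Derivatives of the ansatz:
  u_ttt = A e^{t} e^{x}
  u_tt = A e^{t} e^{x}
  u_xx = A e^{t} e^{x}
  u_xxxx = A e^{t} e^{x}
Term by term:
  -2·u_ttt = - 2 A e^{t} e^{x}
  1/2·u_tt = \frac{A e^{t} e^{x}}{2}
  -u_xx = - A e^{t} e^{x}
  1/2·u_xxxx = \frac{A e^{t} e^{x}}{2}
So the left-hand side equals
  - 2 A e^{t} e^{x}
This must equal f(x, t) identically; expanded, f = 6 e^{t} e^{x}.
Matching coefficients of the independent functions:
  [e^{t} e^{x}]:  - 2 A = 6
Solving: A = -3.
Check against the point condition:
  u(0, 0) = -3  ⟹  A = -3  ✓
Hence u(x, t) = - 3 e^{t + x}.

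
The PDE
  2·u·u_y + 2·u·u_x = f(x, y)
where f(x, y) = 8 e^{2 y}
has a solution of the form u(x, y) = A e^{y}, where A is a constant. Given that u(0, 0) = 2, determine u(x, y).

Substitute the ansatz u = A e^{y} into the left-hand side.
Derivatives of the ansatz:
  u_y = A e^{y}
  u_x = 0
Term by term:
  2·u·u_y = 2 A^{2} e^{2 y}
  2·u·u_x = 0
So the left-hand side equals
  2 A^{2} e^{2 y}
This must equal f(x, y) = 8 e^{2 y} identically.
Matching coefficients of the independent functions:
  [e^{2 y}]:  2 A^{2} = 8
These equations allow (A) = (-2) or (2).
Impose the point condition(s):
  u(0, 0) = 2  ⟹  A = 2
Only A = 2 satisfies everything.
Hence u(x, y) = 2 e^{y}.

Answer: u(x, y) = 2 e^{y}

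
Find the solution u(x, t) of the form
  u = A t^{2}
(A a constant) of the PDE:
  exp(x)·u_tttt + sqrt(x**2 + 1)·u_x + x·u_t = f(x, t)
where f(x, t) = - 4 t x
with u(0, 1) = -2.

Substitute the ansatz u = A t^{2} into the left-hand side.
Derivatives of the ansatz:
  u_tttt = 0
  u_x = 0
  u_t = 2 A t
Term by term:
  exp(x)·u_tttt = 0
  sqrt(x**2 + 1)·u_x = 0
  x·u_t = 2 A t x
So the left-hand side equals
  2 A t x
This must equal f(x, t) = - 4 t x identically.
Matching coefficients of the independent functions:
  [t x]:  2 A = -4
Solving: A = -2.
Check against the point condition:
  u(0, 1) = -2  ⟹  A = -2  ✓
Hence u(x, t) = - 2 t^{2}.

Answer: u(x, t) = - 2 t^{2}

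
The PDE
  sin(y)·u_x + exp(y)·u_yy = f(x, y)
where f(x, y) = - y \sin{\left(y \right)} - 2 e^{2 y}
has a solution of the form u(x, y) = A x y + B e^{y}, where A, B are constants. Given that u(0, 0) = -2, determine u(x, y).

Answer: u(x, y) = - x y - 2 e^{y}

Derivation:
Substitute the ansatz u = A x y + B e^{y} into the left-hand side.
Derivatives of the ansatz:
  u_x = A y
  u_yy = B e^{y}
Term by term:
  sin(y)·u_x = A y \sin{\left(y \right)}
  exp(y)·u_yy = B e^{2 y}
So the left-hand side equals
  A y \sin{\left(y \right)} + B e^{2 y}
This must equal f(x, y) = - y \sin{\left(y \right)} - 2 e^{2 y} identically.
Matching coefficients of the independent functions:
  [y \sin{\left(y \right)}]:  A = -1
  [e^{2 y}]:  B = -2
Solving: A = -1, B = -2.
Check against the point condition:
  u(0, 0) = -2  ⟹  B = -2  ✓
Hence u(x, y) = - x y - 2 e^{y}.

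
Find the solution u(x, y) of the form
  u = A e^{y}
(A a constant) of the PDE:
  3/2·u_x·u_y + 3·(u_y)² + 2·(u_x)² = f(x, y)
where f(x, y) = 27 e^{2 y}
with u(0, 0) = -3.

Substitute the ansatz u = A e^{y} into the left-hand side.
Derivatives of the ansatz:
  u_x = 0
  u_y = A e^{y}
Term by term:
  3/2·u_x·u_y = 0
  3·(u_y)² = 3 A^{2} e^{2 y}
  2·(u_x)² = 0
So the left-hand side equals
  3 A^{2} e^{2 y}
This must equal f(x, y) = 27 e^{2 y} identically.
Matching coefficients of the independent functions:
  [e^{2 y}]:  3 A^{2} = 27
These equations allow (A) = (-3) or (3).
Impose the point condition(s):
  u(0, 0) = -3  ⟹  A = -3
Only A = -3 satisfies everything.
Hence u(x, y) = - 3 e^{y}.

Answer: u(x, y) = - 3 e^{y}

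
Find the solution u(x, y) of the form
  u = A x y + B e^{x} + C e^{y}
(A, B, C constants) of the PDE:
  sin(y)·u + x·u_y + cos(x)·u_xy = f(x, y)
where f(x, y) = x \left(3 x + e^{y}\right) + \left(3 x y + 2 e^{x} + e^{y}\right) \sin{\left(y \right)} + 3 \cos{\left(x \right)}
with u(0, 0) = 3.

Answer: u(x, y) = 3 x y + 2 e^{x} + e^{y}

Derivation:
Substitute the ansatz u = A x y + B e^{x} + C e^{y} into the left-hand side.
Derivatives of the ansatz:
  u_y = A x + C e^{y}
  u_xy = A
Term by term:
  sin(y)·u = A x y \sin{\left(y \right)} + B e^{x} \sin{\left(y \right)} + C e^{y} \sin{\left(y \right)}
  x·u_y = A x^{2} + C x e^{y}
  cos(x)·u_xy = A \cos{\left(x \right)}
So the left-hand side equals
  A x^{2} + A x y \sin{\left(y \right)} + A \cos{\left(x \right)} + B e^{x} \sin{\left(y \right)} + C x e^{y} + C e^{y} \sin{\left(y \right)}
This must equal f(x, y) identically; expanded, f = 3 x^{2} + 3 x y \sin{\left(y \right)} + x e^{y} + 2 e^{x} \sin{\left(y \right)} + e^{y} \sin{\left(y \right)} + 3 \cos{\left(x \right)}.
Matching coefficients of the independent functions:
  [x^{2}, x y \sin{\left(y \right)}, \cos{\left(x \right)}]:  A = 3
  [x e^{y}, e^{y} \sin{\left(y \right)}]:  C = 1
  [e^{x} \sin{\left(y \right)}]:  B = 2
Solving: A = 3, B = 2, C = 1.
Check against the point condition:
  u(0, 0) = 3  ⟹  B + C = 3  ✓
Hence u(x, y) = 3 x y + 2 e^{x} + e^{y}.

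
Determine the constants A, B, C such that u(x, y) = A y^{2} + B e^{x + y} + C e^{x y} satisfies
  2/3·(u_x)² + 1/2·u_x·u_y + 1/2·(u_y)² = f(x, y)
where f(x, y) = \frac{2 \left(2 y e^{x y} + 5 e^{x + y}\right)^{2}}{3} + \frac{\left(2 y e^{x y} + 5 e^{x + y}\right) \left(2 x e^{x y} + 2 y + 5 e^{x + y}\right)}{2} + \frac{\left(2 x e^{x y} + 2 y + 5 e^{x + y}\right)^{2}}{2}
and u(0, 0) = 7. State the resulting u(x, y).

Substitute the ansatz u = A y^{2} + B e^{x + y} + C e^{x y} into the left-hand side.
Derivatives of the ansatz:
  u_x = B e^{x} e^{y} + C y e^{x y}
  u_y = 2 A y + B e^{x} e^{y} + C x e^{x y}
Term by term:
  2/3·(u_x)² = \frac{2 B^{2} e^{2 x} e^{2 y}}{3} + \frac{4 B C y e^{x} e^{y} e^{x y}}{3} + \frac{2 C^{2} y^{2} e^{2 x y}}{3}
  1/2·u_x·u_y = A B y e^{x} e^{y} + A C y^{2} e^{x y} + \frac{B^{2} e^{2 x} e^{2 y}}{2} + \frac{B C x e^{x} e^{y} e^{x y}}{2} + \frac{B C y e^{x} e^{y} e^{x y}}{2} + \frac{C^{2} x y e^{2 x y}}{2}
  1/2·(u_y)² = 2 A^{2} y^{2} + 2 A B y e^{x} e^{y} + 2 A C x y e^{x y} + \frac{B^{2} e^{2 x} e^{2 y}}{2} + B C x e^{x} e^{y} e^{x y} + \frac{C^{2} x^{2} e^{2 x y}}{2}
So the left-hand side equals
  2 A^{2} y^{2} + 3 A B y e^{x} e^{y} + 2 A C x y e^{x y} + A C y^{2} e^{x y} + \frac{5 B^{2} e^{2 x} e^{2 y}}{3} + \frac{3 B C x e^{x} e^{y} e^{x y}}{2} + \frac{11 B C y e^{x} e^{y} e^{x y}}{6} + \frac{C^{2} x^{2} e^{2 x y}}{2} + \frac{C^{2} x y e^{2 x y}}{2} + \frac{2 C^{2} y^{2} e^{2 x y}}{3}
This must equal f(x, y) identically; expanded, f = 2 x^{2} e^{2 x y} + 2 x y e^{2 x y} + 4 x y e^{x y} + 15 x e^{x} e^{y} e^{x y} + \frac{8 y^{2} e^{2 x y}}{3} + 2 y^{2} e^{x y} + 2 y^{2} + \frac{55 y e^{x} e^{y} e^{x y}}{3} + 15 y e^{x} e^{y} + \frac{125 e^{2 x} e^{2 y}}{3}.
Matching coefficients of the independent functions:
  [y^{2}]:  2 A^{2} = 2
  [x^{2} e^{2 x y}, x y e^{2 x y}]:  \frac{C^{2}}{2} = 2
  [y^{2} e^{x y}]:  A C = 2
  [y^{2} e^{2 x y}]:  \frac{2 C^{2}}{3} = \frac{8}{3}
  [e^{2 x} e^{2 y}]:  \frac{5 B^{2}}{3} = \frac{125}{3}
  [x y e^{x y}]:  2 A C = 4
  [y e^{x} e^{y}]:  3 A B = 15
  [x e^{x} e^{y} e^{x y}]:  \frac{3 B C}{2} = 15
  [y e^{x} e^{y} e^{x y}]:  \frac{11 B C}{6} = \frac{55}{3}
These equations allow (A, B, C) = (-1, -5, -2) or (1, 5, 2).
Impose the point condition(s):
  u(0, 0) = 7  ⟹  B + C = 7
Only A = 1, B = 5, C = 2 satisfies everything.
Hence u(x, y) = y^{2} + 2 e^{x y} + 5 e^{x + y}.

Answer: u(x, y) = y^{2} + 2 e^{x y} + 5 e^{x + y}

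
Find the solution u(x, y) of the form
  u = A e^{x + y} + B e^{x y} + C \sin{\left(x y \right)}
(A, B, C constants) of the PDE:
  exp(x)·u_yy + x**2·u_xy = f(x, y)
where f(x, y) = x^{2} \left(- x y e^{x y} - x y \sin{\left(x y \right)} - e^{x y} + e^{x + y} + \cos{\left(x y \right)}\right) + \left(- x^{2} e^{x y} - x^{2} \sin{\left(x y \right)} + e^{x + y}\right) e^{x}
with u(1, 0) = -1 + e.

Answer: u(x, y) = - e^{x y} + e^{x + y} + \sin{\left(x y \right)}

Derivation:
Substitute the ansatz u = A e^{x + y} + B e^{x y} + C \sin{\left(x y \right)} into the left-hand side.
Derivatives of the ansatz:
  u_yy = A e^{x} e^{y} + B x^{2} e^{x y} - C x^{2} \sin{\left(x y \right)}
  u_xy = A e^{x} e^{y} + B x y e^{x y} + B e^{x y} - C x y \sin{\left(x y \right)} + C \cos{\left(x y \right)}
Term by term:
  exp(x)·u_yy = A e^{2 x} e^{y} + B x^{2} e^{x} e^{x y} - C x^{2} e^{x} \sin{\left(x y \right)}
  x**2·u_xy = A x^{2} e^{x} e^{y} + B x^{3} y e^{x y} + B x^{2} e^{x y} - C x^{3} y \sin{\left(x y \right)} + C x^{2} \cos{\left(x y \right)}
So the left-hand side equals
  A x^{2} e^{x} e^{y} + A e^{2 x} e^{y} + B x^{3} y e^{x y} + B x^{2} e^{x} e^{x y} + B x^{2} e^{x y} - C x^{3} y \sin{\left(x y \right)} - C x^{2} e^{x} \sin{\left(x y \right)} + C x^{2} \cos{\left(x y \right)}
This must equal f(x, y) identically; expanded, f = - x^{3} y e^{x y} - x^{3} y \sin{\left(x y \right)} + x^{2} e^{x} e^{y} - x^{2} e^{x} e^{x y} - x^{2} e^{x} \sin{\left(x y \right)} - x^{2} e^{x y} + x^{2} \cos{\left(x y \right)} + e^{2 x} e^{y}.
Matching coefficients of the independent functions:
  [x^{2} e^{x y}, x^{2} e^{x} e^{x y}, x^{3} y e^{x y}]:  B = -1
  [x^{2} \cos{\left(x y \right)}]:  C = 1
  [e^{2 x} e^{y}, x^{2} e^{x} e^{y}]:  A = 1
  [x^{2} e^{x} \sin{\left(x y \right)}, x^{3} y \sin{\left(x y \right)}]:  - C = -1
Solving: A = 1, B = -1, C = 1.
Check against the point condition:
  u(1, 0) = -1 + e  ⟹  e A + B = -1 + e  ✓
Hence u(x, y) = - e^{x y} + e^{x + y} + \sin{\left(x y \right)}.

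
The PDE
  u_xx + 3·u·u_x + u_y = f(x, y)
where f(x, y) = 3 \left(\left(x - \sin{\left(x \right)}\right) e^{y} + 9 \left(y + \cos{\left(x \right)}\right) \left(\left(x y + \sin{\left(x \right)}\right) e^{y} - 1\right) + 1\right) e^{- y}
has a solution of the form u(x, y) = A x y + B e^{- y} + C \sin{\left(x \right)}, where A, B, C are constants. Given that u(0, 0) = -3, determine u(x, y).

Answer: u(x, y) = 3 x y + 3 \sin{\left(x \right)} - 3 e^{- y}

Derivation:
Substitute the ansatz u = A x y + B e^{- y} + C \sin{\left(x \right)} into the left-hand side.
Derivatives of the ansatz:
  u_xx = - C \sin{\left(x \right)}
  u_x = A y + C \cos{\left(x \right)}
  u_y = A x - B e^{- y}
Term by term:
  u_xx = - C \sin{\left(x \right)}
  3·u·u_x = 3 A^{2} x y^{2} + 3 A B y e^{- y} + 3 A C x y \cos{\left(x \right)} + 3 A C y \sin{\left(x \right)} + 3 B C e^{- y} \cos{\left(x \right)} + 3 C^{2} \sin{\left(x \right)} \cos{\left(x \right)}
  u_y = A x - B e^{- y}
So the left-hand side equals
  3 A^{2} x y^{2} + 3 A B y e^{- y} + 3 A C x y \cos{\left(x \right)} + 3 A C y \sin{\left(x \right)} + A x + 3 B C e^{- y} \cos{\left(x \right)} - B e^{- y} + 3 C^{2} \sin{\left(x \right)} \cos{\left(x \right)} - C \sin{\left(x \right)}
This must equal f(x, y) identically; expanded, f = 27 x y^{2} + 27 x y \cos{\left(x \right)} + 3 x + 27 y \sin{\left(x \right)} - 27 y e^{- y} + 27 \sin{\left(x \right)} \cos{\left(x \right)} - 3 \sin{\left(x \right)} - 27 e^{- y} \cos{\left(x \right)} + 3 e^{- y}.
Matching coefficients of the independent functions:
  [x]:  A = 3
  [x y^{2}]:  3 A^{2} = 27
  [y e^{- y}]:  3 A B = -27
  [y \sin{\left(x \right)}, x y \cos{\left(x \right)}]:  3 A C = 27
  [e^{- y} \cos{\left(x \right)}]:  3 B C = -27
  [\sin{\left(x \right)} \cos{\left(x \right)}]:  3 C^{2} = 27
  [e^{- y}]:  - B = 3
  [\sin{\left(x \right)}]:  - C = -3
Solving: A = 3, B = -3, C = 3.
Check against the point condition:
  u(0, 0) = -3  ⟹  B = -3  ✓
Hence u(x, y) = 3 x y + 3 \sin{\left(x \right)} - 3 e^{- y}.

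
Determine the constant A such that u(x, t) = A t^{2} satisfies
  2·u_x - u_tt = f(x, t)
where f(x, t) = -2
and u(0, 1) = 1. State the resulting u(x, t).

Substitute the ansatz u = A t^{2} into the left-hand side.
Derivatives of the ansatz:
  u_x = 0
  u_tt = 2 A
Term by term:
  2·u_x = 0
  -u_tt = - 2 A
So the left-hand side equals
  - 2 A
This must equal f(x, t) = -2 identically.
Matching coefficients of the independent functions:
  [constant term]:  - 2 A = -2
Solving: A = 1.
Check against the point condition:
  u(0, 1) = 1  ⟹  A = 1  ✓
Hence u(x, t) = t^{2}.

Answer: u(x, t) = t^{2}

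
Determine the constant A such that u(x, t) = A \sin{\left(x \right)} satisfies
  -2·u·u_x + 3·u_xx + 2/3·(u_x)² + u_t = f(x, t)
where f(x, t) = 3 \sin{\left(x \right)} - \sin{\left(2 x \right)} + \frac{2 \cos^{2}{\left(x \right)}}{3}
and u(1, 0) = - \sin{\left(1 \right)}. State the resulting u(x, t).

Substitute the ansatz u = A \sin{\left(x \right)} into the left-hand side.
Derivatives of the ansatz:
  u_x = A \cos{\left(x \right)}
  u_xx = - A \sin{\left(x \right)}
  u_t = 0
Term by term:
  -2·u·u_x = - 2 A^{2} \sin{\left(x \right)} \cos{\left(x \right)}
  3·u_xx = - 3 A \sin{\left(x \right)}
  2/3·(u_x)² = \frac{2 A^{2} \cos^{2}{\left(x \right)}}{3}
  u_t = 0
So the left-hand side equals
  - 2 A^{2} \sin{\left(x \right)} \cos{\left(x \right)} + \frac{2 A^{2} \cos^{2}{\left(x \right)}}{3} - 3 A \sin{\left(x \right)}
This must equal f(x, t) identically; expanded, f = - 2 \sin{\left(x \right)} \cos{\left(x \right)} + 3 \sin{\left(x \right)} + \frac{2 \cos^{2}{\left(x \right)}}{3}.
Matching coefficients of the independent functions:
  [\sin{\left(x \right)} \cos{\left(x \right)}]:  - 2 A^{2} = -2
  [\sin{\left(x \right)}]:  - 3 A = 3
  [\cos^{2}{\left(x \right)}]:  \frac{2 A^{2}}{3} = \frac{2}{3}
Solving: A = -1.
Check against the point condition:
  u(1, 0) = - \sin{\left(1 \right)}  ⟹  A \sin{\left(1 \right)} = - \sin{\left(1 \right)}  ✓
Hence u(x, t) = - \sin{\left(x \right)}.

Answer: u(x, t) = - \sin{\left(x \right)}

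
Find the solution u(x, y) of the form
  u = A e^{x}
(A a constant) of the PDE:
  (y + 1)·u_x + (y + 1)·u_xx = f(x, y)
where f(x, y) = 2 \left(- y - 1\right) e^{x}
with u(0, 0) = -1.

Answer: u(x, y) = - e^{x}

Derivation:
Substitute the ansatz u = A e^{x} into the left-hand side.
Derivatives of the ansatz:
  u_x = A e^{x}
  u_xx = A e^{x}
Term by term:
  (y + 1)·u_x = A y e^{x} + A e^{x}
  (y + 1)·u_xx = A y e^{x} + A e^{x}
So the left-hand side equals
  2 A y e^{x} + 2 A e^{x}
This must equal f(x, y) identically; expanded, f = - 2 y e^{x} - 2 e^{x}.
Matching coefficients of the independent functions:
  [y e^{x}, e^{x}]:  2 A = -2
Solving: A = -1.
Check against the point condition:
  u(0, 0) = -1  ⟹  A = -1  ✓
Hence u(x, y) = - e^{x}.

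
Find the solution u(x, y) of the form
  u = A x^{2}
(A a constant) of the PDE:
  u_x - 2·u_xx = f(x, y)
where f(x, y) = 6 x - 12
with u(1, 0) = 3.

Answer: u(x, y) = 3 x^{2}

Derivation:
Substitute the ansatz u = A x^{2} into the left-hand side.
Derivatives of the ansatz:
  u_x = 2 A x
  u_xx = 2 A
Term by term:
  u_x = 2 A x
  -2·u_xx = - 4 A
So the left-hand side equals
  2 A x - 4 A
This must equal f(x, y) = 6 x - 12 identically.
Matching coefficients of the independent functions:
  [constant term]:  - 4 A = -12
  [x]:  2 A = 6
Solving: A = 3.
Check against the point condition:
  u(1, 0) = 3  ⟹  A = 3  ✓
Hence u(x, y) = 3 x^{2}.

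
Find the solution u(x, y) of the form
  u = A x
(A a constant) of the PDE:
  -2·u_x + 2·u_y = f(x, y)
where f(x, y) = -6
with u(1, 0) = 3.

Substitute the ansatz u = A x into the left-hand side.
Derivatives of the ansatz:
  u_x = A
  u_y = 0
Term by term:
  -2·u_x = - 2 A
  2·u_y = 0
So the left-hand side equals
  - 2 A
This must equal f(x, y) = -6 identically.
Matching coefficients of the independent functions:
  [constant term]:  - 2 A = -6
Solving: A = 3.
Check against the point condition:
  u(1, 0) = 3  ⟹  A = 3  ✓
Hence u(x, y) = 3 x.

Answer: u(x, y) = 3 x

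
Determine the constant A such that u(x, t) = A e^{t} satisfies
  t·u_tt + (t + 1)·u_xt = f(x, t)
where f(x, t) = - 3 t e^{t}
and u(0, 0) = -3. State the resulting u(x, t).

Substitute the ansatz u = A e^{t} into the left-hand side.
Derivatives of the ansatz:
  u_tt = A e^{t}
  u_xt = 0
Term by term:
  t·u_tt = A t e^{t}
  (t + 1)·u_xt = 0
So the left-hand side equals
  A t e^{t}
This must equal f(x, t) = - 3 t e^{t} identically.
Matching coefficients of the independent functions:
  [t e^{t}]:  A = -3
Solving: A = -3.
Check against the point condition:
  u(0, 0) = -3  ⟹  A = -3  ✓
Hence u(x, t) = - 3 e^{t}.

Answer: u(x, t) = - 3 e^{t}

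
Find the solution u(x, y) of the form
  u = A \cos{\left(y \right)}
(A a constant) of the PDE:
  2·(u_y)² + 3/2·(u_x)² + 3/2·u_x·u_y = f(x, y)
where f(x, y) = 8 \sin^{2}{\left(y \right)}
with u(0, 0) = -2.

Substitute the ansatz u = A \cos{\left(y \right)} into the left-hand side.
Derivatives of the ansatz:
  u_y = - A \sin{\left(y \right)}
  u_x = 0
Term by term:
  2·(u_y)² = 2 A^{2} \sin^{2}{\left(y \right)}
  3/2·(u_x)² = 0
  3/2·u_x·u_y = 0
So the left-hand side equals
  2 A^{2} \sin^{2}{\left(y \right)}
This must equal f(x, y) = 8 \sin^{2}{\left(y \right)} identically.
Matching coefficients of the independent functions:
  [\sin^{2}{\left(y \right)}]:  2 A^{2} = 8
These equations allow (A) = (-2) or (2).
Impose the point condition(s):
  u(0, 0) = -2  ⟹  A = -2
Only A = -2 satisfies everything.
Hence u(x, y) = - 2 \cos{\left(y \right)}.

Answer: u(x, y) = - 2 \cos{\left(y \right)}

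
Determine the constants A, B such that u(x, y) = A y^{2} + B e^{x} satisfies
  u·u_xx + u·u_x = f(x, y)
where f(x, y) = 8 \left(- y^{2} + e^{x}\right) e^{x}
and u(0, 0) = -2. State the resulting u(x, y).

Substitute the ansatz u = A y^{2} + B e^{x} into the left-hand side.
Derivatives of the ansatz:
  u_xx = B e^{x}
  u_x = B e^{x}
Term by term:
  u·u_xx = A B y^{2} e^{x} + B^{2} e^{2 x}
  u·u_x = A B y^{2} e^{x} + B^{2} e^{2 x}
So the left-hand side equals
  2 A B y^{2} e^{x} + 2 B^{2} e^{2 x}
This must equal f(x, y) identically; expanded, f = - 8 y^{2} e^{x} + 8 e^{2 x}.
Matching coefficients of the independent functions:
  [y^{2} e^{x}]:  2 A B = -8
  [e^{2 x}]:  2 B^{2} = 8
These equations allow (A, B) = (-2, 2) or (2, -2).
Impose the point condition(s):
  u(0, 0) = -2  ⟹  B = -2
Only A = 2, B = -2 satisfies everything.
Hence u(x, y) = 2 y^{2} - 2 e^{x}.

Answer: u(x, y) = 2 y^{2} - 2 e^{x}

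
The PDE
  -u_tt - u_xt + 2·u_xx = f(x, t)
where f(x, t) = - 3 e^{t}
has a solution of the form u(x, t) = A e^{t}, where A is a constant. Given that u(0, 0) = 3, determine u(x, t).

Substitute the ansatz u = A e^{t} into the left-hand side.
Derivatives of the ansatz:
  u_tt = A e^{t}
  u_xt = 0
  u_xx = 0
Term by term:
  -u_tt = - A e^{t}
  -u_xt = 0
  2·u_xx = 0
So the left-hand side equals
  - A e^{t}
This must equal f(x, t) = - 3 e^{t} identically.
Matching coefficients of the independent functions:
  [e^{t}]:  - A = -3
Solving: A = 3.
Check against the point condition:
  u(0, 0) = 3  ⟹  A = 3  ✓
Hence u(x, t) = 3 e^{t}.

Answer: u(x, t) = 3 e^{t}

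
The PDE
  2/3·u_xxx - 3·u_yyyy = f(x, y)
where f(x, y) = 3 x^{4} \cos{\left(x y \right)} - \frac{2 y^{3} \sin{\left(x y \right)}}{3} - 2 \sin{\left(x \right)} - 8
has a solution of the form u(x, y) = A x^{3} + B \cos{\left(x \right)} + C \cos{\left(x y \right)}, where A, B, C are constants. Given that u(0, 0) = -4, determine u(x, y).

Substitute the ansatz u = A x^{3} + B \cos{\left(x \right)} + C \cos{\left(x y \right)} into the left-hand side.
Derivatives of the ansatz:
  u_xxx = 6 A + B \sin{\left(x \right)} + C y^{3} \sin{\left(x y \right)}
  u_yyyy = C x^{4} \cos{\left(x y \right)}
Term by term:
  2/3·u_xxx = 4 A + \frac{2 B \sin{\left(x \right)}}{3} + \frac{2 C y^{3} \sin{\left(x y \right)}}{3}
  -3·u_yyyy = - 3 C x^{4} \cos{\left(x y \right)}
So the left-hand side equals
  4 A + \frac{2 B \sin{\left(x \right)}}{3} - 3 C x^{4} \cos{\left(x y \right)} + \frac{2 C y^{3} \sin{\left(x y \right)}}{3}
This must equal f(x, y) = 3 x^{4} \cos{\left(x y \right)} - \frac{2 y^{3} \sin{\left(x y \right)}}{3} - 2 \sin{\left(x \right)} - 8 identically.
Matching coefficients of the independent functions:
  [constant term]:  4 A = -8
  [x^{4} \cos{\left(x y \right)}]:  - 3 C = 3
  [y^{3} \sin{\left(x y \right)}]:  \frac{2 C}{3} = - \frac{2}{3}
  [\sin{\left(x \right)}]:  \frac{2 B}{3} = -2
Solving: A = -2, B = -3, C = -1.
Check against the point condition:
  u(0, 0) = -4  ⟹  B + C = -4  ✓
Hence u(x, y) = - 2 x^{3} - 3 \cos{\left(x \right)} - \cos{\left(x y \right)}.

Answer: u(x, y) = - 2 x^{3} - 3 \cos{\left(x \right)} - \cos{\left(x y \right)}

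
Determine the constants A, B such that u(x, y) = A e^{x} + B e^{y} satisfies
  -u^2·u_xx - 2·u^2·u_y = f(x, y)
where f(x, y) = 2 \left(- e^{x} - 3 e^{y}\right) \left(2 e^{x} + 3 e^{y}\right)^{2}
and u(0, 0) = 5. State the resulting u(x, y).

Answer: u(x, y) = 2 e^{x} + 3 e^{y}

Derivation:
Substitute the ansatz u = A e^{x} + B e^{y} into the left-hand side.
Derivatives of the ansatz:
  u_xx = A e^{x}
  u_y = B e^{y}
Term by term:
  -u^2·u_xx = - A^{3} e^{3 x} - 2 A^{2} B e^{2 x} e^{y} - A B^{2} e^{x} e^{2 y}
  -2·u^2·u_y = - 2 A^{2} B e^{2 x} e^{y} - 4 A B^{2} e^{x} e^{2 y} - 2 B^{3} e^{3 y}
So the left-hand side equals
  - A^{3} e^{3 x} - 4 A^{2} B e^{2 x} e^{y} - 5 A B^{2} e^{x} e^{2 y} - 2 B^{3} e^{3 y}
This must equal f(x, y) identically; expanded, f = - 8 e^{3 x} - 48 e^{2 x} e^{y} - 90 e^{x} e^{2 y} - 54 e^{3 y}.
Matching coefficients of the independent functions:
  [e^{x} e^{2 y}]:  - 5 A B^{2} = -90
  [e^{2 x} e^{y}]:  - 4 A^{2} B = -48
  [e^{3 x}]:  - A^{3} = -8
  [e^{3 y}]:  - 2 B^{3} = -54
Solving: A = 2, B = 3.
Check against the point condition:
  u(0, 0) = 5  ⟹  A + B = 5  ✓
Hence u(x, y) = 2 e^{x} + 3 e^{y}.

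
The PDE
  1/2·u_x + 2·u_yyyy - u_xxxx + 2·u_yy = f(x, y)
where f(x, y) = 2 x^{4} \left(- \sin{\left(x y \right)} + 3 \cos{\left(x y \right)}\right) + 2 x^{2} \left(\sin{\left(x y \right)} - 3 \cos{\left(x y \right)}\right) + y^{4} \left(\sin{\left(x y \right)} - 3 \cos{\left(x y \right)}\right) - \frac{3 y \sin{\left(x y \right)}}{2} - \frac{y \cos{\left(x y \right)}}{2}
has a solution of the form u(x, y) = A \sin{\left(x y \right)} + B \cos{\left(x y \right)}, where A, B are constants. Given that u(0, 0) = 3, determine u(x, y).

Substitute the ansatz u = A \sin{\left(x y \right)} + B \cos{\left(x y \right)} into the left-hand side.
Derivatives of the ansatz:
  u_x = A y \cos{\left(x y \right)} - B y \sin{\left(x y \right)}
  u_yyyy = A x^{4} \sin{\left(x y \right)} + B x^{4} \cos{\left(x y \right)}
  u_xxxx = A y^{4} \sin{\left(x y \right)} + B y^{4} \cos{\left(x y \right)}
  u_yy = - A x^{2} \sin{\left(x y \right)} - B x^{2} \cos{\left(x y \right)}
Term by term:
  1/2·u_x = \frac{A y \cos{\left(x y \right)}}{2} - \frac{B y \sin{\left(x y \right)}}{2}
  2·u_yyyy = 2 A x^{4} \sin{\left(x y \right)} + 2 B x^{4} \cos{\left(x y \right)}
  -u_xxxx = - A y^{4} \sin{\left(x y \right)} - B y^{4} \cos{\left(x y \right)}
  2·u_yy = - 2 A x^{2} \sin{\left(x y \right)} - 2 B x^{2} \cos{\left(x y \right)}
So the left-hand side equals
  2 A x^{4} \sin{\left(x y \right)} - 2 A x^{2} \sin{\left(x y \right)} - A y^{4} \sin{\left(x y \right)} + \frac{A y \cos{\left(x y \right)}}{2} + 2 B x^{4} \cos{\left(x y \right)} - 2 B x^{2} \cos{\left(x y \right)} - B y^{4} \cos{\left(x y \right)} - \frac{B y \sin{\left(x y \right)}}{2}
This must equal f(x, y) identically; expanded, f = - 2 x^{4} \sin{\left(x y \right)} + 6 x^{4} \cos{\left(x y \right)} + 2 x^{2} \sin{\left(x y \right)} - 6 x^{2} \cos{\left(x y \right)} + y^{4} \sin{\left(x y \right)} - 3 y^{4} \cos{\left(x y \right)} - \frac{3 y \sin{\left(x y \right)}}{2} - \frac{y \cos{\left(x y \right)}}{2}.
Matching coefficients of the independent functions:
  [x^{2} \sin{\left(x y \right)}]:  - 2 A = 2
  [x^{2} \cos{\left(x y \right)}]:  - 2 B = -6
  [x^{4} \sin{\left(x y \right)}]:  2 A = -2
  [x^{4} \cos{\left(x y \right)}]:  2 B = 6
  [y \sin{\left(x y \right)}]:  - \frac{B}{2} = - \frac{3}{2}
  [y \cos{\left(x y \right)}]:  \frac{A}{2} = - \frac{1}{2}
  [y^{4} \sin{\left(x y \right)}]:  - A = 1
  [y^{4} \cos{\left(x y \right)}]:  - B = -3
Solving: A = -1, B = 3.
Check against the point condition:
  u(0, 0) = 3  ⟹  B = 3  ✓
Hence u(x, y) = - \sin{\left(x y \right)} + 3 \cos{\left(x y \right)}.

Answer: u(x, y) = - \sin{\left(x y \right)} + 3 \cos{\left(x y \right)}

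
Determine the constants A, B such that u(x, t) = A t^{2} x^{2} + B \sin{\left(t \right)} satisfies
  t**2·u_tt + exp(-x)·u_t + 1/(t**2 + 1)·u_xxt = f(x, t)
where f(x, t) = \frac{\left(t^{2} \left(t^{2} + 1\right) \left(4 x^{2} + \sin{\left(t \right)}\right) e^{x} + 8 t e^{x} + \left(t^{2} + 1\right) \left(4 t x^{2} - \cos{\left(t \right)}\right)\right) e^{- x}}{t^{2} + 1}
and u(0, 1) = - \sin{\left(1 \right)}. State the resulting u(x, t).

Substitute the ansatz u = A t^{2} x^{2} + B \sin{\left(t \right)} into the left-hand side.
Derivatives of the ansatz:
  u_tt = 2 A x^{2} - B \sin{\left(t \right)}
  u_t = 2 A t x^{2} + B \cos{\left(t \right)}
  u_xxt = 4 A t
Term by term:
  t**2·u_tt = 2 A t^{2} x^{2} - B t^{2} \sin{\left(t \right)}
  exp(-x)·u_t = 2 A t x^{2} e^{- x} + B e^{- x} \cos{\left(t \right)}
  1/(t**2 + 1)·u_xxt = \frac{4 A t}{t^{2} + 1}
So the left-hand side equals
  2 A t^{2} x^{2} + 2 A t x^{2} e^{- x} + \frac{4 A t}{t^{2} + 1} - B t^{2} \sin{\left(t \right)} + B e^{- x} \cos{\left(t \right)}
This must equal f(x, t) identically; expanded, f = 4 t^{2} x^{2} + t^{2} \sin{\left(t \right)} + 4 t x^{2} e^{- x} + \frac{8 t}{t^{2} + 1} - e^{- x} \cos{\left(t \right)}.
Matching coefficients of the independent functions:
  [\frac{t}{t^{2} + 1}]:  4 A = 8
  [t^{2} x^{2}, t x^{2} e^{- x}]:  2 A = 4
  [t^{2} \sin{\left(t \right)}]:  - B = 1
  [e^{- x} \cos{\left(t \right)}]:  B = -1
Solving: A = 2, B = -1.
Check against the point condition:
  u(0, 1) = - \sin{\left(1 \right)}  ⟹  B \sin{\left(1 \right)} = - \sin{\left(1 \right)}  ✓
Hence u(x, t) = 2 t^{2} x^{2} - \sin{\left(t \right)}.

Answer: u(x, t) = 2 t^{2} x^{2} - \sin{\left(t \right)}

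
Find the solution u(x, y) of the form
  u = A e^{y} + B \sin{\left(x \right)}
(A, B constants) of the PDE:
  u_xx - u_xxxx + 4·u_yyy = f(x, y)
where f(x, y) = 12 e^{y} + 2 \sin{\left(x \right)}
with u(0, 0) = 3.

Substitute the ansatz u = A e^{y} + B \sin{\left(x \right)} into the left-hand side.
Derivatives of the ansatz:
  u_xx = - B \sin{\left(x \right)}
  u_xxxx = B \sin{\left(x \right)}
  u_yyy = A e^{y}
Term by term:
  u_xx = - B \sin{\left(x \right)}
  -u_xxxx = - B \sin{\left(x \right)}
  4·u_yyy = 4 A e^{y}
So the left-hand side equals
  4 A e^{y} - 2 B \sin{\left(x \right)}
This must equal f(x, y) = 12 e^{y} + 2 \sin{\left(x \right)} identically.
Matching coefficients of the independent functions:
  [e^{y}]:  4 A = 12
  [\sin{\left(x \right)}]:  - 2 B = 2
Solving: A = 3, B = -1.
Check against the point condition:
  u(0, 0) = 3  ⟹  A = 3  ✓
Hence u(x, y) = 3 e^{y} - \sin{\left(x \right)}.

Answer: u(x, y) = 3 e^{y} - \sin{\left(x \right)}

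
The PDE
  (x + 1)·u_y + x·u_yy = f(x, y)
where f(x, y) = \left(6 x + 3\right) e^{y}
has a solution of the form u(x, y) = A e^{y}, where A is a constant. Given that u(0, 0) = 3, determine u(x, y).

Substitute the ansatz u = A e^{y} into the left-hand side.
Derivatives of the ansatz:
  u_y = A e^{y}
  u_yy = A e^{y}
Term by term:
  (x + 1)·u_y = A x e^{y} + A e^{y}
  x·u_yy = A x e^{y}
So the left-hand side equals
  2 A x e^{y} + A e^{y}
This must equal f(x, y) identically; expanded, f = 6 x e^{y} + 3 e^{y}.
Matching coefficients of the independent functions:
  [x e^{y}]:  2 A = 6
  [e^{y}]:  A = 3
Solving: A = 3.
Check against the point condition:
  u(0, 0) = 3  ⟹  A = 3  ✓
Hence u(x, y) = 3 e^{y}.

Answer: u(x, y) = 3 e^{y}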